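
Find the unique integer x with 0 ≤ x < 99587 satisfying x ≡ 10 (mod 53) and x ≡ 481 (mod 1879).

Write x = 10 + 53·k. Then 53·k ≡ 481 − 10 ≡ 471 (mod 1879).
Need 53⁻¹ mod 1879. Extended Euclid on (1879, 53):
1879 = 35*53 + 24
53 = 2*24 + 5
24 = 4*5 + 4
5 = 1*4 + 1
4 = 4*1 + 0
Back-substitute:
1 = 5 − 4
1 = −24 + 5·5
1 = 5·53 − 11·24
1 = −11·1879 + 390·53
53⁻¹ ≡ 390 (mod 1879), so k ≡ 390·471 ≡ 1427 (mod 1879).
x = 10 + 53·1427 = 75641.

75641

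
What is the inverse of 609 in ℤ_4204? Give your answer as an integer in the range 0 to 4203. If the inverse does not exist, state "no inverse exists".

2209

gcd(4204, 609) by repeated division:
4204 = 6×609 + 550
609 = 1×550 + 59
550 = 9×59 + 19
59 = 3×19 + 2
19 = 9×2 + 1
2 = 2×1 + 0
gcd = 1, so the inverse exists. Back-substitute:
1 = 19 − 9·2
1 = −9·59 + 28·19
1 = 28·550 − 261·59
1 = −261·609 + 289·550
1 = 289·4204 − 1995·609
So 609·(-1995) ≡ 1 (mod 4204), and -1995 ≡ 2209 (mod 4204).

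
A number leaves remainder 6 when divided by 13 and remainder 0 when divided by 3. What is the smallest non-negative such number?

6

Write x = 6 + 13·k. Then 13·k ≡ 0 − 6 ≡ 0 (mod 3).
Need 13⁻¹ mod 3. Extended Euclid on (3, 1):
3 = 3*1 + 0
13⁻¹ ≡ 1 (mod 3), so k ≡ 1·0 ≡ 0 (mod 3).
x = 6 + 13·0 = 6.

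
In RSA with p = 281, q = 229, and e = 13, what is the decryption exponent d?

φ(n) = (p−1)(q−1) = 280·228 = 63840.
Need d with 13·d ≡ 1 (mod 63840). Apply the extended Euclidean algorithm:
63840 = 4910×13 + 10
13 = 1×10 + 3
10 = 3×3 + 1
3 = 3×1 + 0
Back-substitute:
1 = 10 − 3·3
1 = −3·13 + 4·10
1 = 4·63840 − 19643·13
So 13·(-19643) ≡ 1 (mod 63840), hence d ≡ -19643 ≡ 44197 (mod 63840).

44197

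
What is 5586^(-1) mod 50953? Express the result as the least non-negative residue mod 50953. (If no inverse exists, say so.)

Compute gcd(5586, 50953):
50953 = 9·5586 + 679
5586 = 8·679 + 154
679 = 4·154 + 63
154 = 2·63 + 28
63 = 2·28 + 7
28 = 4·7 + 0
Since gcd = 7 > 1, 5586 is not a unit mod 50953.

no inverse exists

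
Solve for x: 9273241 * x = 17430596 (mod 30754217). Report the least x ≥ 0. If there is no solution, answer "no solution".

First find gcd(9273241, 30754217):
30754217 = 3·9273241 + 2934494
9273241 = 3·2934494 + 469759
2934494 = 6·469759 + 115940
469759 = 4·115940 + 5999
115940 = 19·5999 + 1959
5999 = 3·1959 + 122
1959 = 16·122 + 7
122 = 17·7 + 3
7 = 2·3 + 1
3 = 3·1 + 0
gcd = 1, so a unique solution mod 30754217 exists.
Back-substitute for the Bézout coefficients:
1 = 7 − 2·3
1 = −2·122 + 35·7
1 = 35·1959 − 562·122
1 = −562·5999 + 1721·1959
1 = 1721·115940 − 33261·5999
1 = −33261·469759 + 134765·115940
1 = 134765·2934494 − 841851·469759
1 = −841851·9273241 + 2660318·2934494
1 = 2660318·30754217 − 8822805·9273241
So 9273241·(-8822805) ≡ 1 (mod 30754217), giving 9273241⁻¹ ≡ 21931412.
x ≡ 9273241⁻¹·17430596 ≡ 21931412·17430596 ≡ 20108890 (mod 30754217).

20108890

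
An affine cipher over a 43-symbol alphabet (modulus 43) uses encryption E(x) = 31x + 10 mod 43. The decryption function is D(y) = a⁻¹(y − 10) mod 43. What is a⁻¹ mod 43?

gcd(43, 31) by repeated division:
43 = 1×31 + 12
31 = 2×12 + 7
12 = 1×7 + 5
7 = 1×5 + 2
5 = 2×2 + 1
2 = 2×1 + 0
The gcd is 1. Working backward:
1 = 5 − 2·2
1 = −2·7 + 3·5
1 = 3·12 − 5·7
1 = −5·31 + 13·12
1 = 13·43 − 18·31
Hence 31⁻¹ ≡ -18 ≡ 25 (mod 43).

25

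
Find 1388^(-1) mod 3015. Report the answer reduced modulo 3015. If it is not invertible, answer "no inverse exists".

gcd(3015, 1388) by repeated division:
3015 = 2·1388 + 239
1388 = 5·239 + 193
239 = 1·193 + 46
193 = 4·46 + 9
46 = 5·9 + 1
9 = 9·1 + 0
Since gcd(1388, 3015) = 1, back-substitute to write 1 as a combination:
1 = 46 − 5·9
1 = −5·193 + 21·46
1 = 21·239 − 26·193
1 = −26·1388 + 151·239
1 = 151·3015 − 328·1388
Thus 1388·(-328) ≡ 1 (mod 3015); reducing, -328 mod 3015 = 2687.

2687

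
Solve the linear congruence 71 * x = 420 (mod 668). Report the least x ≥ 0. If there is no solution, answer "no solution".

First find gcd(71, 668):
668 = 9*71 + 29
71 = 2*29 + 13
29 = 2*13 + 3
13 = 4*3 + 1
3 = 3*1 + 0
gcd = 1, so a unique solution mod 668 exists.
Back-substitute for the Bézout coefficients:
1 = 13 − 4·3
1 = −4·29 + 9·13
1 = 9·71 − 22·29
1 = −22·668 + 207·71
So 71·(207) ≡ 1 (mod 668), giving 71⁻¹ ≡ 207.
x ≡ 71⁻¹·420 ≡ 207·420 ≡ 100 (mod 668).

100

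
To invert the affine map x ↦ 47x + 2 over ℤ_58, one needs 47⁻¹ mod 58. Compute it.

21

gcd(58, 47) by repeated division:
58 = 1×47 + 11
47 = 4×11 + 3
11 = 3×3 + 2
3 = 1×2 + 1
2 = 2×1 + 0
The gcd is 1. Working backward:
1 = 3 − 2
1 = −11 + 4·3
1 = 4·47 − 17·11
1 = −17·58 + 21·47
So 47·21 ≡ 1 (mod 58).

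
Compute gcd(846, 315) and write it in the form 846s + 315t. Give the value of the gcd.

9

Apply Euclid's algorithm to 846 and 315:
846 = 2*315 + 216
315 = 1*216 + 99
216 = 2*99 + 18
99 = 5*18 + 9
18 = 2*9 + 0
gcd(846, 315) = 9.
Working backward:
9 = 99 − 5·18
9 = −5·216 + 11·99
9 = 11·315 − 16·216
9 = −16·846 + 43·315
So 9 = (-16)·846 + (43)·315.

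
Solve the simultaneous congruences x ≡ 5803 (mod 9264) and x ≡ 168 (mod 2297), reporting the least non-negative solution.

5758747

Write x = 5803 + 9264·k. Then 9264·k ≡ 168 − 5803 ≡ 1256 (mod 2297).
Need 9264⁻¹ mod 2297. Extended Euclid on (2297, 76):
2297 = 30·76 + 17
76 = 4·17 + 8
17 = 2·8 + 1
8 = 8·1 + 0
Back-substitute:
1 = 17 − 2·8
1 = −2·76 + 9·17
1 = 9·2297 − 272·76
9264⁻¹ ≡ 2025 (mod 2297), so k ≡ 2025·1256 ≡ 621 (mod 2297).
x = 5803 + 9264·621 = 5758747.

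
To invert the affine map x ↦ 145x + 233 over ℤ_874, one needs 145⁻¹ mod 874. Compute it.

gcd(874, 145) by repeated division:
874 = 6·145 + 4
145 = 36·4 + 1
4 = 4·1 + 0
Since gcd(145, 874) = 1, back-substitute to write 1 as a combination:
1 = 145 − 36·4
1 = −36·874 + 217·145
So 145·217 ≡ 1 (mod 874).

217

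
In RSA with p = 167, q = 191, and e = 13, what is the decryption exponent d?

φ(n) = (p−1)(q−1) = 166·190 = 31540.
Need d with 13·d ≡ 1 (mod 31540). Apply the extended Euclidean algorithm:
31540 = 2426·13 + 2
13 = 6·2 + 1
2 = 2·1 + 0
Back-substitute:
1 = 13 − 6·2
1 = −6·31540 + 14557·13
So 13·14557 ≡ 1 (mod 31540), hence d = 14557.

14557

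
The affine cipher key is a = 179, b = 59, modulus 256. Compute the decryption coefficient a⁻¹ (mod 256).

123

gcd(256, 179) by repeated division:
256 = 1·179 + 77
179 = 2·77 + 25
77 = 3·25 + 2
25 = 12·2 + 1
2 = 2·1 + 0
gcd = 1, so the inverse exists. Back-substitute:
1 = 25 − 12·2
1 = −12·77 + 37·25
1 = 37·179 − 86·77
1 = −86·256 + 123·179
So 179·123 ≡ 1 (mod 256).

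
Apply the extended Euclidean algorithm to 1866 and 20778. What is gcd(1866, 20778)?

Euclidean algorithm:
20778 = 11×1866 + 252
1866 = 7×252 + 102
252 = 2×102 + 48
102 = 2×48 + 6
48 = 8×6 + 0
gcd(1866, 20778) = 6.
Working backward:
6 = 102 − 2·48
6 = −2·252 + 5·102
6 = 5·1866 − 37·252
6 = −37·20778 + 412·1866
So 6 = (-37)·20778 + (412)·1866.

6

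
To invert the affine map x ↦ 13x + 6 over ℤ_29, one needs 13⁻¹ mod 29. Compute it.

Apply the Euclidean algorithm to 29 and 13:
29 = 2×13 + 3
13 = 4×3 + 1
3 = 3×1 + 0
The gcd is 1. Working backward:
1 = 13 − 4·3
1 = −4·29 + 9·13
So 13·9 ≡ 1 (mod 29).

9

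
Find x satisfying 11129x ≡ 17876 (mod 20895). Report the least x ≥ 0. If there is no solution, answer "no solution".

5959

First find gcd(11129, 20895):
20895 = 1×11129 + 9766
11129 = 1×9766 + 1363
9766 = 7×1363 + 225
1363 = 6×225 + 13
225 = 17×13 + 4
13 = 3×4 + 1
4 = 4×1 + 0
gcd = 1, so a unique solution mod 20895 exists.
Back-substitute for the Bézout coefficients:
1 = 13 − 3·4
1 = −3·225 + 52·13
1 = 52·1363 − 315·225
1 = −315·9766 + 2257·1363
1 = 2257·11129 − 2572·9766
1 = −2572·20895 + 4829·11129
So 11129·(4829) ≡ 1 (mod 20895), giving 11129⁻¹ ≡ 4829.
x ≡ 11129⁻¹·17876 ≡ 4829·17876 ≡ 5959 (mod 20895).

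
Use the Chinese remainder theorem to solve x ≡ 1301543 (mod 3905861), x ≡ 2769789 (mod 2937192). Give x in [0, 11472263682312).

Write x = 1301543 + 3905861·k. Then 3905861·k ≡ 2769789 − 1301543 ≡ 1468246 (mod 2937192).
Need 3905861⁻¹ mod 2937192. Extended Euclid on (2937192, 968669):
2937192 = 3×968669 + 31185
968669 = 31×31185 + 1934
31185 = 16×1934 + 241
1934 = 8×241 + 6
241 = 40×6 + 1
6 = 6×1 + 0
Back-substitute:
1 = 241 − 40·6
1 = −40·1934 + 321·241
1 = 321·31185 − 5176·1934
1 = −5176·968669 + 160777·31185
1 = 160777·2937192 − 487507·968669
3905861⁻¹ ≡ 2449685 (mod 2937192), so k ≡ 2449685·1468246 ≡ 1738910 (mod 2937192).
x = 1301543 + 3905861·1738910 = 6791942053053.

6791942053053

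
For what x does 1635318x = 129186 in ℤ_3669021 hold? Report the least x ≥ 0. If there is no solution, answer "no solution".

First find gcd(1635318, 3669021):
3669021 = 2×1635318 + 398385
1635318 = 4×398385 + 41778
398385 = 9×41778 + 22383
41778 = 1×22383 + 19395
22383 = 1×19395 + 2988
19395 = 6×2988 + 1467
2988 = 2×1467 + 54
1467 = 27×54 + 9
54 = 6×9 + 0
gcd = 9 and 9 | 129186, so solutions exist. Divide through by 9: 181702x ≡ 14354 (mod 407669).
Now find 181702⁻¹ mod 407669:
407669 = 2·181702 + 44265
181702 = 4·44265 + 4642
44265 = 9·4642 + 2487
4642 = 1·2487 + 2155
2487 = 1·2155 + 332
2155 = 6·332 + 163
332 = 2·163 + 6
163 = 27·6 + 1
6 = 6·1 + 0
Back-substitute:
1 = 163 − 27·6
1 = −27·332 + 55·163
1 = 55·2155 − 357·332
1 = −357·2487 + 412·2155
1 = 412·4642 − 769·2487
1 = −769·44265 + 7333·4642
1 = 7333·181702 − 30101·44265
1 = −30101·407669 + 67535·181702
So 181702⁻¹ ≡ 67535 (mod 407669).
Then x ≡ 67535·14354 ≡ 368177 (mod 407669); the smallest non-negative solution is x = 368177.

368177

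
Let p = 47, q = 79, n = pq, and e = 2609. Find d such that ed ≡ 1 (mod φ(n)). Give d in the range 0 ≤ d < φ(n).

φ(n) = (p−1)(q−1) = 46·78 = 3588.
Need d with 2609·d ≡ 1 (mod 3588). Apply the extended Euclidean algorithm:
3588 = 1·2609 + 979
2609 = 2·979 + 651
979 = 1·651 + 328
651 = 1·328 + 323
328 = 1·323 + 5
323 = 64·5 + 3
5 = 1·3 + 2
3 = 1·2 + 1
2 = 2·1 + 0
Back-substitute:
1 = 3 − 2
1 = −5 + 2·3
1 = 2·323 − 129·5
1 = −129·328 + 131·323
1 = 131·651 − 260·328
1 = −260·979 + 391·651
1 = 391·2609 − 1042·979
1 = −1042·3588 + 1433·2609
So 2609·1433 ≡ 1 (mod 3588), hence d = 1433.

1433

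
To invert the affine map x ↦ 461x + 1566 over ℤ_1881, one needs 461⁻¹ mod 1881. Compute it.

1220

gcd(1881, 461) by repeated division:
1881 = 4×461 + 37
461 = 12×37 + 17
37 = 2×17 + 3
17 = 5×3 + 2
3 = 1×2 + 1
2 = 2×1 + 0
The gcd is 1. Working backward:
1 = 3 − 2
1 = −17 + 6·3
1 = 6·37 − 13·17
1 = −13·461 + 162·37
1 = 162·1881 − 661·461
Thus 461·(-661) ≡ 1 (mod 1881); reducing, -661 mod 1881 = 1220.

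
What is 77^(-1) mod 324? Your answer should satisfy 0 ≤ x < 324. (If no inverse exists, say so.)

101

Extended Euclidean algorithm:
324 = 4*77 + 16
77 = 4*16 + 13
16 = 1*13 + 3
13 = 4*3 + 1
3 = 3*1 + 0
Since gcd(77, 324) = 1, back-substitute to write 1 as a combination:
1 = 13 − 4·3
1 = −4·16 + 5·13
1 = 5·77 − 24·16
1 = −24·324 + 101·77
So 77·101 ≡ 1 (mod 324).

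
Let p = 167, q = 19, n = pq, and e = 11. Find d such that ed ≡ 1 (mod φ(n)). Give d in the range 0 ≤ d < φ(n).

815

φ(n) = (p−1)(q−1) = 166·18 = 2988.
Need d with 11·d ≡ 1 (mod 2988). Apply the extended Euclidean algorithm:
2988 = 271×11 + 7
11 = 1×7 + 4
7 = 1×4 + 3
4 = 1×3 + 1
3 = 3×1 + 0
Back-substitute:
1 = 4 − 3
1 = −7 + 2·4
1 = 2·11 − 3·7
1 = −3·2988 + 815·11
So 11·815 ≡ 1 (mod 2988), hence d = 815.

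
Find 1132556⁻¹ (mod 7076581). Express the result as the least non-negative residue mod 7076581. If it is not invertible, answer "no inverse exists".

Run Euclid on (7076581, 1132556):
7076581 = 6*1132556 + 281245
1132556 = 4*281245 + 7576
281245 = 37*7576 + 933
7576 = 8*933 + 112
933 = 8*112 + 37
112 = 3*37 + 1
37 = 37*1 + 0
The gcd is 1. Working backward:
1 = 112 − 3·37
1 = −3·933 + 25·112
1 = 25·7576 − 203·933
1 = −203·281245 + 7536·7576
1 = 7536·1132556 − 30347·281245
1 = −30347·7076581 + 189618·1132556
So 1132556·189618 ≡ 1 (mod 7076581).

189618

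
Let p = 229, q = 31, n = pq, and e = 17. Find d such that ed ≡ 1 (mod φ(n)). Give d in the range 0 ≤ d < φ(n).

φ(n) = (p−1)(q−1) = 228·30 = 6840.
Need d with 17·d ≡ 1 (mod 6840). Apply the extended Euclidean algorithm:
6840 = 402*17 + 6
17 = 2*6 + 5
6 = 1*5 + 1
5 = 5*1 + 0
Back-substitute:
1 = 6 − 5
1 = −17 + 3·6
1 = 3·6840 − 1207·17
So 17·(-1207) ≡ 1 (mod 6840), hence d ≡ -1207 ≡ 5633 (mod 6840).

5633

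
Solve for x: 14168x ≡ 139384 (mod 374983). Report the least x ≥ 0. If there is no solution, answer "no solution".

26265

First find gcd(14168, 374983):
374983 = 26*14168 + 6615
14168 = 2*6615 + 938
6615 = 7*938 + 49
938 = 19*49 + 7
49 = 7*7 + 0
gcd = 7 and 7 | 139384, so solutions exist. Divide through by 7: 2024x ≡ 19912 (mod 53569).
Now find 2024⁻¹ mod 53569:
53569 = 26×2024 + 945
2024 = 2×945 + 134
945 = 7×134 + 7
134 = 19×7 + 1
7 = 7×1 + 0
Back-substitute:
1 = 134 − 19·7
1 = −19·945 + 134·134
1 = 134·2024 − 287·945
1 = −287·53569 + 7596·2024
So 2024⁻¹ ≡ 7596 (mod 53569).
Then x ≡ 7596·19912 ≡ 26265 (mod 53569); the smallest non-negative solution is x = 26265.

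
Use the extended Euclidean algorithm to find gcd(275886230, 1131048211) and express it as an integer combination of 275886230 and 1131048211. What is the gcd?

Euclidean algorithm:
1131048211 = 4*275886230 + 27503291
275886230 = 10*27503291 + 853320
27503291 = 32*853320 + 197051
853320 = 4*197051 + 65116
197051 = 3*65116 + 1703
65116 = 38*1703 + 402
1703 = 4*402 + 95
402 = 4*95 + 22
95 = 4*22 + 7
22 = 3*7 + 1
7 = 7*1 + 0
gcd(275886230, 1131048211) = 1.
Express as a combination:
1 = 22 − 3·7
1 = −3·95 + 13·22
1 = 13·402 − 55·95
1 = −55·1703 + 233·402
1 = 233·65116 − 8909·1703
1 = −8909·197051 + 26960·65116
1 = 26960·853320 − 116749·197051
1 = −116749·27503291 + 3762928·853320
1 = 3762928·275886230 − 37746029·27503291
1 = −37746029·1131048211 + 154747044·275886230
So 1 = (-37746029)·1131048211 + (154747044)·275886230.

1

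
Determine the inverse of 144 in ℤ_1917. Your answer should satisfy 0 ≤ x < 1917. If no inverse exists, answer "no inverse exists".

Euclidean algorithm on 1917, 144:
1917 = 13·144 + 45
144 = 3·45 + 9
45 = 5·9 + 0
gcd(144, 1917) = 9 ≠ 1, so 144 has no multiplicative inverse modulo 1917.

no inverse exists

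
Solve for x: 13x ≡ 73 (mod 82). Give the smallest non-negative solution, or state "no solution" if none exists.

First find gcd(13, 82):
82 = 6×13 + 4
13 = 3×4 + 1
4 = 4×1 + 0
gcd = 1, so a unique solution mod 82 exists.
Back-substitute for the Bézout coefficients:
1 = 13 − 3·4
1 = −3·82 + 19·13
So 13·(19) ≡ 1 (mod 82), giving 13⁻¹ ≡ 19.
x ≡ 13⁻¹·73 ≡ 19·73 ≡ 75 (mod 82).

75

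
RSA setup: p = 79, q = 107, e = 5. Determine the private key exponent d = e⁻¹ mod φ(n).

φ(n) = (p−1)(q−1) = 78·106 = 8268.
Need d with 5·d ≡ 1 (mod 8268). Apply the extended Euclidean algorithm:
8268 = 1653*5 + 3
5 = 1*3 + 2
3 = 1*2 + 1
2 = 2*1 + 0
Back-substitute:
1 = 3 − 2
1 = −5 + 2·3
1 = 2·8268 − 3307·5
So 5·(-3307) ≡ 1 (mod 8268), hence d ≡ -3307 ≡ 4961 (mod 8268).

4961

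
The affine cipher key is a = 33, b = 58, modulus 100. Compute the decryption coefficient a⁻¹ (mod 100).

Extended Euclidean algorithm:
100 = 3·33 + 1
33 = 33·1 + 0
gcd = 1, so the inverse exists. Back-substitute:
1 = 100 − 3·33
Thus 33·(-3) ≡ 1 (mod 100); reducing, -3 mod 100 = 97.

97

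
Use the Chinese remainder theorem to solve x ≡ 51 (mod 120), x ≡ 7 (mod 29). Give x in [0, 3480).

2211

Write x = 51 + 120·k. Then 120·k ≡ 7 − 51 ≡ 14 (mod 29).
Need 120⁻¹ mod 29. Extended Euclid on (29, 4):
29 = 7×4 + 1
4 = 4×1 + 0
Back-substitute:
1 = 29 − 7·4
120⁻¹ ≡ 22 (mod 29), so k ≡ 22·14 ≡ 18 (mod 29).
x = 51 + 120·18 = 2211.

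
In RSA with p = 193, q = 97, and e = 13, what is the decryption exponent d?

φ(n) = (p−1)(q−1) = 192·96 = 18432.
Need d with 13·d ≡ 1 (mod 18432). Apply the extended Euclidean algorithm:
18432 = 1417×13 + 11
13 = 1×11 + 2
11 = 5×2 + 1
2 = 2×1 + 0
Back-substitute:
1 = 11 − 5·2
1 = −5·13 + 6·11
1 = 6·18432 − 8507·13
So 13·(-8507) ≡ 1 (mod 18432), hence d ≡ -8507 ≡ 9925 (mod 18432).

9925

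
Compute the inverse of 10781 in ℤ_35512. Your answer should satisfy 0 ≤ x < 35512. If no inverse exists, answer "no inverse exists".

29965

Run Euclid on (35512, 10781):
35512 = 3*10781 + 3169
10781 = 3*3169 + 1274
3169 = 2*1274 + 621
1274 = 2*621 + 32
621 = 19*32 + 13
32 = 2*13 + 6
13 = 2*6 + 1
6 = 6*1 + 0
gcd = 1, so the inverse exists. Back-substitute:
1 = 13 − 2·6
1 = −2·32 + 5·13
1 = 5·621 − 97·32
1 = −97·1274 + 199·621
1 = 199·3169 − 495·1274
1 = −495·10781 + 1684·3169
1 = 1684·35512 − 5547·10781
So 10781·(-5547) ≡ 1 (mod 35512), and -5547 ≡ 29965 (mod 35512).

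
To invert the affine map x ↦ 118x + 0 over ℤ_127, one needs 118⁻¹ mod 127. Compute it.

14

gcd(127, 118) by repeated division:
127 = 1·118 + 9
118 = 13·9 + 1
9 = 9·1 + 0
gcd = 1, so the inverse exists. Back-substitute:
1 = 118 − 13·9
1 = −13·127 + 14·118
So 118·14 ≡ 1 (mod 127).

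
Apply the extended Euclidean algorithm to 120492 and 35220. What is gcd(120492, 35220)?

12

Apply Euclid's algorithm to 120492 and 35220:
120492 = 3·35220 + 14832
35220 = 2·14832 + 5556
14832 = 2·5556 + 3720
5556 = 1·3720 + 1836
3720 = 2·1836 + 48
1836 = 38·48 + 12
48 = 4·12 + 0
gcd(120492, 35220) = 12.
Express as a combination:
12 = 1836 − 38·48
12 = −38·3720 + 77·1836
12 = 77·5556 − 115·3720
12 = −115·14832 + 307·5556
12 = 307·35220 − 729·14832
12 = −729·120492 + 2494·35220
So 12 = (-729)·120492 + (2494)·35220.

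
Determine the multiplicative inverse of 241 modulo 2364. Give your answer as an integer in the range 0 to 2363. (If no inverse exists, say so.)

Apply the Euclidean algorithm to 2364 and 241:
2364 = 9·241 + 195
241 = 1·195 + 46
195 = 4·46 + 11
46 = 4·11 + 2
11 = 5·2 + 1
2 = 2·1 + 0
Since gcd(241, 2364) = 1, back-substitute to write 1 as a combination:
1 = 11 − 5·2
1 = −5·46 + 21·11
1 = 21·195 − 89·46
1 = −89·241 + 110·195
1 = 110·2364 − 1079·241
Thus 241·(-1079) ≡ 1 (mod 2364); reducing, -1079 mod 2364 = 1285.

1285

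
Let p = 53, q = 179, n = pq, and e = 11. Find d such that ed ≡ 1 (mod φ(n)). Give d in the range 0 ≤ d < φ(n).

1683

φ(n) = (p−1)(q−1) = 52·178 = 9256.
Need d with 11·d ≡ 1 (mod 9256). Apply the extended Euclidean algorithm:
9256 = 841·11 + 5
11 = 2·5 + 1
5 = 5·1 + 0
Back-substitute:
1 = 11 − 2·5
1 = −2·9256 + 1683·11
So 11·1683 ≡ 1 (mod 9256), hence d = 1683.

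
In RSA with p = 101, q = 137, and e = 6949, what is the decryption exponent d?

φ(n) = (p−1)(q−1) = 100·136 = 13600.
Need d with 6949·d ≡ 1 (mod 13600). Apply the extended Euclidean algorithm:
13600 = 1×6949 + 6651
6949 = 1×6651 + 298
6651 = 22×298 + 95
298 = 3×95 + 13
95 = 7×13 + 4
13 = 3×4 + 1
4 = 4×1 + 0
Back-substitute:
1 = 13 − 3·4
1 = −3·95 + 22·13
1 = 22·298 − 69·95
1 = −69·6651 + 1540·298
1 = 1540·6949 − 1609·6651
1 = −1609·13600 + 3149·6949
So 6949·3149 ≡ 1 (mod 13600), hence d = 3149.

3149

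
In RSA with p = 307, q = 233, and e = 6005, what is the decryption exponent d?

φ(n) = (p−1)(q−1) = 306·232 = 70992.
Need d with 6005·d ≡ 1 (mod 70992). Apply the extended Euclidean algorithm:
70992 = 11*6005 + 4937
6005 = 1*4937 + 1068
4937 = 4*1068 + 665
1068 = 1*665 + 403
665 = 1*403 + 262
403 = 1*262 + 141
262 = 1*141 + 121
141 = 1*121 + 20
121 = 6*20 + 1
20 = 20*1 + 0
Back-substitute:
1 = 121 − 6·20
1 = −6·141 + 7·121
1 = 7·262 − 13·141
1 = −13·403 + 20·262
1 = 20·665 − 33·403
1 = −33·1068 + 53·665
1 = 53·4937 − 245·1068
1 = −245·6005 + 298·4937
1 = 298·70992 − 3523·6005
So 6005·(-3523) ≡ 1 (mod 70992), hence d ≡ -3523 ≡ 67469 (mod 70992).

67469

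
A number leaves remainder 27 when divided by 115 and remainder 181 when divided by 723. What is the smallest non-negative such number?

52237

Write x = 27 + 115·k. Then 115·k ≡ 181 − 27 ≡ 154 (mod 723).
Need 115⁻¹ mod 723. Extended Euclid on (723, 115):
723 = 6×115 + 33
115 = 3×33 + 16
33 = 2×16 + 1
16 = 16×1 + 0
Back-substitute:
1 = 33 − 2·16
1 = −2·115 + 7·33
1 = 7·723 − 44·115
115⁻¹ ≡ 679 (mod 723), so k ≡ 679·154 ≡ 454 (mod 723).
x = 27 + 115·454 = 52237.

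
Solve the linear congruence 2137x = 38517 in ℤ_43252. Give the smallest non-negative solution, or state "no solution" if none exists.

30681

First find gcd(2137, 43252):
43252 = 20×2137 + 512
2137 = 4×512 + 89
512 = 5×89 + 67
89 = 1×67 + 22
67 = 3×22 + 1
22 = 22×1 + 0
gcd = 1, so a unique solution mod 43252 exists.
Back-substitute for the Bézout coefficients:
1 = 67 − 3·22
1 = −3·89 + 4·67
1 = 4·512 − 23·89
1 = −23·2137 + 96·512
1 = 96·43252 − 1943·2137
So 2137·(-1943) ≡ 1 (mod 43252), giving 2137⁻¹ ≡ 41309.
x ≡ 2137⁻¹·38517 ≡ 41309·38517 ≡ 30681 (mod 43252).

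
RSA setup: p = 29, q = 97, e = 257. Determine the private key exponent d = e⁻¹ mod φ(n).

1025

φ(n) = (p−1)(q−1) = 28·96 = 2688.
Need d with 257·d ≡ 1 (mod 2688). Apply the extended Euclidean algorithm:
2688 = 10·257 + 118
257 = 2·118 + 21
118 = 5·21 + 13
21 = 1·13 + 8
13 = 1·8 + 5
8 = 1·5 + 3
5 = 1·3 + 2
3 = 1·2 + 1
2 = 2·1 + 0
Back-substitute:
1 = 3 − 2
1 = −5 + 2·3
1 = 2·8 − 3·5
1 = −3·13 + 5·8
1 = 5·21 − 8·13
1 = −8·118 + 45·21
1 = 45·257 − 98·118
1 = −98·2688 + 1025·257
So 257·1025 ≡ 1 (mod 2688), hence d = 1025.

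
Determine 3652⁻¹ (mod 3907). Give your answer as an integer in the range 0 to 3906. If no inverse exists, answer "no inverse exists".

429

Apply the Euclidean algorithm to 3907 and 3652:
3907 = 1·3652 + 255
3652 = 14·255 + 82
255 = 3·82 + 9
82 = 9·9 + 1
9 = 9·1 + 0
The gcd is 1. Working backward:
1 = 82 − 9·9
1 = −9·255 + 28·82
1 = 28·3652 − 401·255
1 = −401·3907 + 429·3652
So 3652·429 ≡ 1 (mod 3907).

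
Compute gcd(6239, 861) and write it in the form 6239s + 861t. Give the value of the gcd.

Euclidean algorithm:
6239 = 7×861 + 212
861 = 4×212 + 13
212 = 16×13 + 4
13 = 3×4 + 1
4 = 4×1 + 0
gcd(6239, 861) = 1.
Express as a combination:
1 = 13 − 3·4
1 = −3·212 + 49·13
1 = 49·861 − 199·212
1 = −199·6239 + 1442·861
So 1 = (-199)·6239 + (1442)·861.

1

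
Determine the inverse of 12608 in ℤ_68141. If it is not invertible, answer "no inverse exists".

Run Euclid on (68141, 12608):
68141 = 5·12608 + 5101
12608 = 2·5101 + 2406
5101 = 2·2406 + 289
2406 = 8·289 + 94
289 = 3·94 + 7
94 = 13·7 + 3
7 = 2·3 + 1
3 = 3·1 + 0
The gcd is 1. Working backward:
1 = 7 − 2·3
1 = −2·94 + 27·7
1 = 27·289 − 83·94
1 = −83·2406 + 691·289
1 = 691·5101 − 1465·2406
1 = −1465·12608 + 3621·5101
1 = 3621·68141 − 19570·12608
Thus 12608·(-19570) ≡ 1 (mod 68141); reducing, -19570 mod 68141 = 48571.

48571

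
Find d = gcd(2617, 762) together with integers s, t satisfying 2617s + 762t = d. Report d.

1

Repeated division:
2617 = 3·762 + 331
762 = 2·331 + 100
331 = 3·100 + 31
100 = 3·31 + 7
31 = 4·7 + 3
7 = 2·3 + 1
3 = 3·1 + 0
gcd(2617, 762) = 1.
Working backward:
1 = 7 − 2·3
1 = −2·31 + 9·7
1 = 9·100 − 29·31
1 = −29·331 + 96·100
1 = 96·762 − 221·331
1 = −221·2617 + 759·762
So 1 = (-221)·2617 + (759)·762.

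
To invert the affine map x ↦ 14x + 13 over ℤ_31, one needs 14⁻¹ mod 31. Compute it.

20

Apply the Euclidean algorithm to 31 and 14:
31 = 2×14 + 3
14 = 4×3 + 2
3 = 1×2 + 1
2 = 2×1 + 0
Since gcd(14, 31) = 1, back-substitute to write 1 as a combination:
1 = 3 − 2
1 = −14 + 5·3
1 = 5·31 − 11·14
Hence 14⁻¹ ≡ -11 ≡ 20 (mod 31).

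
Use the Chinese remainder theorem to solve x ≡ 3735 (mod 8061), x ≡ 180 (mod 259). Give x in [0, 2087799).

Write x = 3735 + 8061·k. Then 8061·k ≡ 180 − 3735 ≡ 71 (mod 259).
Need 8061⁻¹ mod 259. Extended Euclid on (259, 32):
259 = 8·32 + 3
32 = 10·3 + 2
3 = 1·2 + 1
2 = 2·1 + 0
Back-substitute:
1 = 3 − 2
1 = −32 + 11·3
1 = 11·259 − 89·32
8061⁻¹ ≡ 170 (mod 259), so k ≡ 170·71 ≡ 156 (mod 259).
x = 3735 + 8061·156 = 1261251.

1261251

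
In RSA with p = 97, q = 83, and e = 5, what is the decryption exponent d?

3149

φ(n) = (p−1)(q−1) = 96·82 = 7872.
Need d with 5·d ≡ 1 (mod 7872). Apply the extended Euclidean algorithm:
7872 = 1574×5 + 2
5 = 2×2 + 1
2 = 2×1 + 0
Back-substitute:
1 = 5 − 2·2
1 = −2·7872 + 3149·5
So 5·3149 ≡ 1 (mod 7872), hence d = 3149.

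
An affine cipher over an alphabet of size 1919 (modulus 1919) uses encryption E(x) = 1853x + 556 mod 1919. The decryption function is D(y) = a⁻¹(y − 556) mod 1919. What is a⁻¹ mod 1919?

1541

Run Euclid on (1919, 1853):
1919 = 1·1853 + 66
1853 = 28·66 + 5
66 = 13·5 + 1
5 = 5·1 + 0
Since gcd(1853, 1919) = 1, back-substitute to write 1 as a combination:
1 = 66 − 13·5
1 = −13·1853 + 365·66
1 = 365·1919 − 378·1853
Hence 1853⁻¹ ≡ -378 ≡ 1541 (mod 1919).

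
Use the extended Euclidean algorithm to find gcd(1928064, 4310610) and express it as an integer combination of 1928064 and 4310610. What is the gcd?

6

Apply Euclid's algorithm to 4310610 and 1928064:
4310610 = 2·1928064 + 454482
1928064 = 4·454482 + 110136
454482 = 4·110136 + 13938
110136 = 7·13938 + 12570
13938 = 1·12570 + 1368
12570 = 9·1368 + 258
1368 = 5·258 + 78
258 = 3·78 + 24
78 = 3·24 + 6
24 = 4·6 + 0
gcd(1928064, 4310610) = 6.
Working backward:
6 = 78 − 3·24
6 = −3·258 + 10·78
6 = 10·1368 − 53·258
6 = −53·12570 + 487·1368
6 = 487·13938 − 540·12570
6 = −540·110136 + 4267·13938
6 = 4267·454482 − 17608·110136
6 = −17608·1928064 + 74699·454482
6 = 74699·4310610 − 167006·1928064
So 6 = (74699)·4310610 + (-167006)·1928064.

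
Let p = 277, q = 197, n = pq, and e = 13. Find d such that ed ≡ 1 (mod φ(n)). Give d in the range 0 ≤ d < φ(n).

16645

φ(n) = (p−1)(q−1) = 276·196 = 54096.
Need d with 13·d ≡ 1 (mod 54096). Apply the extended Euclidean algorithm:
54096 = 4161*13 + 3
13 = 4*3 + 1
3 = 3*1 + 0
Back-substitute:
1 = 13 − 4·3
1 = −4·54096 + 16645·13
So 13·16645 ≡ 1 (mod 54096), hence d = 16645.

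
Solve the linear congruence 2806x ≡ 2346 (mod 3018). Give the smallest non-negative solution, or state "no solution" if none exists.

174

First find gcd(2806, 3018):
3018 = 1·2806 + 212
2806 = 13·212 + 50
212 = 4·50 + 12
50 = 4·12 + 2
12 = 6·2 + 0
gcd = 2 and 2 | 2346, so solutions exist. Divide through by 2: 1403x ≡ 1173 (mod 1509).
Now find 1403⁻¹ mod 1509:
1509 = 1×1403 + 106
1403 = 13×106 + 25
106 = 4×25 + 6
25 = 4×6 + 1
6 = 6×1 + 0
Back-substitute:
1 = 25 − 4·6
1 = −4·106 + 17·25
1 = 17·1403 − 225·106
1 = −225·1509 + 242·1403
So 1403⁻¹ ≡ 242 (mod 1509).
Then x ≡ 242·1173 ≡ 174 (mod 1509); the smallest non-negative solution is x = 174.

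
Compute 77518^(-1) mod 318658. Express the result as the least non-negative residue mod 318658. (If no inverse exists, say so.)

Euclidean algorithm on 318658, 77518:
318658 = 4×77518 + 8586
77518 = 9×8586 + 244
8586 = 35×244 + 46
244 = 5×46 + 14
46 = 3×14 + 4
14 = 3×4 + 2
4 = 2×2 + 0
gcd(77518, 318658) = 2 ≠ 1, so 77518 has no multiplicative inverse modulo 318658.

no inverse exists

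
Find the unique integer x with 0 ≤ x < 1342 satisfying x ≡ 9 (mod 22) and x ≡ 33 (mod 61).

Write x = 9 + 22·k. Then 22·k ≡ 33 − 9 ≡ 24 (mod 61).
Need 22⁻¹ mod 61. Extended Euclid on (61, 22):
61 = 2×22 + 17
22 = 1×17 + 5
17 = 3×5 + 2
5 = 2×2 + 1
2 = 2×1 + 0
Back-substitute:
1 = 5 − 2·2
1 = −2·17 + 7·5
1 = 7·22 − 9·17
1 = −9·61 + 25·22
22⁻¹ ≡ 25 (mod 61), so k ≡ 25·24 ≡ 51 (mod 61).
x = 9 + 22·51 = 1131.

1131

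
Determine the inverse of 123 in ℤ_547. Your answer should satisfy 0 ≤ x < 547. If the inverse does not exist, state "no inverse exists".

169

Extended Euclidean algorithm:
547 = 4·123 + 55
123 = 2·55 + 13
55 = 4·13 + 3
13 = 4·3 + 1
3 = 3·1 + 0
The gcd is 1. Working backward:
1 = 13 − 4·3
1 = −4·55 + 17·13
1 = 17·123 − 38·55
1 = −38·547 + 169·123
So 123·169 ≡ 1 (mod 547).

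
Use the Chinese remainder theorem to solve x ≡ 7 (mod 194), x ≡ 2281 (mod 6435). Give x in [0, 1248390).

1147711

Write x = 7 + 194·k. Then 194·k ≡ 2281 − 7 ≡ 2274 (mod 6435).
Need 194⁻¹ mod 6435. Extended Euclid on (6435, 194):
6435 = 33×194 + 33
194 = 5×33 + 29
33 = 1×29 + 4
29 = 7×4 + 1
4 = 4×1 + 0
Back-substitute:
1 = 29 − 7·4
1 = −7·33 + 8·29
1 = 8·194 − 47·33
1 = −47·6435 + 1559·194
194⁻¹ ≡ 1559 (mod 6435), so k ≡ 1559·2274 ≡ 5916 (mod 6435).
x = 7 + 194·5916 = 1147711.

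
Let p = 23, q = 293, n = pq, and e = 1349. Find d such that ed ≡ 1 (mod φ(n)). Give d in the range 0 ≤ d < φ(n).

1581

φ(n) = (p−1)(q−1) = 22·292 = 6424.
Need d with 1349·d ≡ 1 (mod 6424). Apply the extended Euclidean algorithm:
6424 = 4·1349 + 1028
1349 = 1·1028 + 321
1028 = 3·321 + 65
321 = 4·65 + 61
65 = 1·61 + 4
61 = 15·4 + 1
4 = 4·1 + 0
Back-substitute:
1 = 61 − 15·4
1 = −15·65 + 16·61
1 = 16·321 − 79·65
1 = −79·1028 + 253·321
1 = 253·1349 − 332·1028
1 = −332·6424 + 1581·1349
So 1349·1581 ≡ 1 (mod 6424), hence d = 1581.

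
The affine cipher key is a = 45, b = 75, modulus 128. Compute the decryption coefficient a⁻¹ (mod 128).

37

Apply the Euclidean algorithm to 128 and 45:
128 = 2×45 + 38
45 = 1×38 + 7
38 = 5×7 + 3
7 = 2×3 + 1
3 = 3×1 + 0
Since gcd(45, 128) = 1, back-substitute to write 1 as a combination:
1 = 7 − 2·3
1 = −2·38 + 11·7
1 = 11·45 − 13·38
1 = −13·128 + 37·45
So 45·37 ≡ 1 (mod 128).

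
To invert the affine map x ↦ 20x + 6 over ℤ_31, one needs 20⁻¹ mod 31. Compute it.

Apply the Euclidean algorithm to 31 and 20:
31 = 1·20 + 11
20 = 1·11 + 9
11 = 1·9 + 2
9 = 4·2 + 1
2 = 2·1 + 0
Since gcd(20, 31) = 1, back-substitute to write 1 as a combination:
1 = 9 − 4·2
1 = −4·11 + 5·9
1 = 5·20 − 9·11
1 = −9·31 + 14·20
So 20·14 ≡ 1 (mod 31).

14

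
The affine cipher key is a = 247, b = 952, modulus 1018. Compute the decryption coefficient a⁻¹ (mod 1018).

gcd(1018, 247) by repeated division:
1018 = 4*247 + 30
247 = 8*30 + 7
30 = 4*7 + 2
7 = 3*2 + 1
2 = 2*1 + 0
Since gcd(247, 1018) = 1, back-substitute to write 1 as a combination:
1 = 7 − 3·2
1 = −3·30 + 13·7
1 = 13·247 − 107·30
1 = −107·1018 + 441·247
So 247·441 ≡ 1 (mod 1018).

441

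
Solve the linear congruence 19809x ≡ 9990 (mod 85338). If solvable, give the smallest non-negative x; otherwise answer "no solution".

First find gcd(19809, 85338):
85338 = 4×19809 + 6102
19809 = 3×6102 + 1503
6102 = 4×1503 + 90
1503 = 16×90 + 63
90 = 1×63 + 27
63 = 2×27 + 9
27 = 3×9 + 0
gcd = 9 and 9 | 9990, so solutions exist. Divide through by 9: 2201x ≡ 1110 (mod 9482).
Now find 2201⁻¹ mod 9482:
9482 = 4·2201 + 678
2201 = 3·678 + 167
678 = 4·167 + 10
167 = 16·10 + 7
10 = 1·7 + 3
7 = 2·3 + 1
3 = 3·1 + 0
Back-substitute:
1 = 7 − 2·3
1 = −2·10 + 3·7
1 = 3·167 − 50·10
1 = −50·678 + 203·167
1 = 203·2201 − 659·678
1 = −659·9482 + 2839·2201
So 2201⁻¹ ≡ 2839 (mod 9482).
Then x ≡ 2839·1110 ≡ 3266 (mod 9482); the smallest non-negative solution is x = 3266.

3266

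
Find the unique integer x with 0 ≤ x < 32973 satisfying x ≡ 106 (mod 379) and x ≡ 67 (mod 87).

9202

Write x = 106 + 379·k. Then 379·k ≡ 67 − 106 ≡ 48 (mod 87).
Need 379⁻¹ mod 87. Extended Euclid on (87, 31):
87 = 2×31 + 25
31 = 1×25 + 6
25 = 4×6 + 1
6 = 6×1 + 0
Back-substitute:
1 = 25 − 4·6
1 = −4·31 + 5·25
1 = 5·87 − 14·31
379⁻¹ ≡ 73 (mod 87), so k ≡ 73·48 ≡ 24 (mod 87).
x = 106 + 379·24 = 9202.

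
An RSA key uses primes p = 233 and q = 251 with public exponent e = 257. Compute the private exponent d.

φ(n) = (p−1)(q−1) = 232·250 = 58000.
Need d with 257·d ≡ 1 (mod 58000). Apply the extended Euclidean algorithm:
58000 = 225*257 + 175
257 = 1*175 + 82
175 = 2*82 + 11
82 = 7*11 + 5
11 = 2*5 + 1
5 = 5*1 + 0
Back-substitute:
1 = 11 − 2·5
1 = −2·82 + 15·11
1 = 15·175 − 32·82
1 = −32·257 + 47·175
1 = 47·58000 − 10607·257
So 257·(-10607) ≡ 1 (mod 58000), hence d ≡ -10607 ≡ 47393 (mod 58000).

47393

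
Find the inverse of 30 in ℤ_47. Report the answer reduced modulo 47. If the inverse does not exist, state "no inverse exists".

Run Euclid on (47, 30):
47 = 1·30 + 17
30 = 1·17 + 13
17 = 1·13 + 4
13 = 3·4 + 1
4 = 4·1 + 0
Since gcd(30, 47) = 1, back-substitute to write 1 as a combination:
1 = 13 − 3·4
1 = −3·17 + 4·13
1 = 4·30 − 7·17
1 = −7·47 + 11·30
So 30·11 ≡ 1 (mod 47).

11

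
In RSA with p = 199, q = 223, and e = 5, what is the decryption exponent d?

φ(n) = (p−1)(q−1) = 198·222 = 43956.
Need d with 5·d ≡ 1 (mod 43956). Apply the extended Euclidean algorithm:
43956 = 8791*5 + 1
5 = 5*1 + 0
Back-substitute:
1 = 43956 − 8791·5
So 5·(-8791) ≡ 1 (mod 43956), hence d ≡ -8791 ≡ 35165 (mod 43956).

35165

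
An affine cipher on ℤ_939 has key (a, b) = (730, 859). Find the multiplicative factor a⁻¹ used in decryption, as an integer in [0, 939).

Run Euclid on (939, 730):
939 = 1×730 + 209
730 = 3×209 + 103
209 = 2×103 + 3
103 = 34×3 + 1
3 = 3×1 + 0
The gcd is 1. Working backward:
1 = 103 − 34·3
1 = −34·209 + 69·103
1 = 69·730 − 241·209
1 = −241·939 + 310·730
So 730·310 ≡ 1 (mod 939).

310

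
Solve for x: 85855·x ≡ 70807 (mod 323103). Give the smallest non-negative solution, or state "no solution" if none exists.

15265

First find gcd(85855, 323103):
323103 = 3×85855 + 65538
85855 = 1×65538 + 20317
65538 = 3×20317 + 4587
20317 = 4×4587 + 1969
4587 = 2×1969 + 649
1969 = 3×649 + 22
649 = 29×22 + 11
22 = 2×11 + 0
gcd = 11 and 11 | 70807, so solutions exist. Divide through by 11: 7805x ≡ 6437 (mod 29373).
Now find 7805⁻¹ mod 29373:
29373 = 3×7805 + 5958
7805 = 1×5958 + 1847
5958 = 3×1847 + 417
1847 = 4×417 + 179
417 = 2×179 + 59
179 = 3×59 + 2
59 = 29×2 + 1
2 = 2×1 + 0
Back-substitute:
1 = 59 − 29·2
1 = −29·179 + 88·59
1 = 88·417 − 205·179
1 = −205·1847 + 908·417
1 = 908·5958 − 2929·1847
1 = −2929·7805 + 3837·5958
1 = 3837·29373 − 14440·7805
So 7805·(-14440) ≡ 1 (mod 29373), i.e. 7805⁻¹ ≡ 14933.
Then x ≡ 14933·6437 ≡ 15265 (mod 29373); the smallest non-negative solution is x = 15265.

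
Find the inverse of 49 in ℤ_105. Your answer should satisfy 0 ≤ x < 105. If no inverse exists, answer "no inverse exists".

no inverse exists

Euclidean algorithm on 105, 49:
105 = 2*49 + 7
49 = 7*7 + 0
gcd(49, 105) = 7 ≠ 1, so 49 has no multiplicative inverse modulo 105.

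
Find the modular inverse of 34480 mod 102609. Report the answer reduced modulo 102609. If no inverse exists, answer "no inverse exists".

15805

Extended Euclidean algorithm:
102609 = 2*34480 + 33649
34480 = 1*33649 + 831
33649 = 40*831 + 409
831 = 2*409 + 13
409 = 31*13 + 6
13 = 2*6 + 1
6 = 6*1 + 0
The gcd is 1. Working backward:
1 = 13 − 2·6
1 = −2·409 + 63·13
1 = 63·831 − 128·409
1 = −128·33649 + 5183·831
1 = 5183·34480 − 5311·33649
1 = −5311·102609 + 15805·34480
So 34480·15805 ≡ 1 (mod 102609).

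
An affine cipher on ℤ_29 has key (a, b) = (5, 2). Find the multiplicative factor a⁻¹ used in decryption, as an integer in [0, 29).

Apply the Euclidean algorithm to 29 and 5:
29 = 5×5 + 4
5 = 1×4 + 1
4 = 4×1 + 0
Since gcd(5, 29) = 1, back-substitute to write 1 as a combination:
1 = 5 − 4
1 = −29 + 6·5
So 5·6 ≡ 1 (mod 29).

6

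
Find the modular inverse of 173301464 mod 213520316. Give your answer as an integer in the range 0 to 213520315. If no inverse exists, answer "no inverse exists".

no inverse exists

Euclidean algorithm on 213520316, 173301464:
213520316 = 1·173301464 + 40218852
173301464 = 4·40218852 + 12426056
40218852 = 3·12426056 + 2940684
12426056 = 4·2940684 + 663320
2940684 = 4·663320 + 287404
663320 = 2·287404 + 88512
287404 = 3·88512 + 21868
88512 = 4·21868 + 1040
21868 = 21·1040 + 28
1040 = 37·28 + 4
28 = 7·4 + 0
The gcd is 4, not 1, hence no inverse exists.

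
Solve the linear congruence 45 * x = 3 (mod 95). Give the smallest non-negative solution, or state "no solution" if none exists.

gcd(45, 95):
95 = 2*45 + 5
45 = 9*5 + 0
gcd = 5, but 5 ∤ 3, so the congruence has no solution.

no solution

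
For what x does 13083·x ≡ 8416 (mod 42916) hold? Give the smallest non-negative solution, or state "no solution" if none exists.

23704

First find gcd(13083, 42916):
42916 = 3×13083 + 3667
13083 = 3×3667 + 2082
3667 = 1×2082 + 1585
2082 = 1×1585 + 497
1585 = 3×497 + 94
497 = 5×94 + 27
94 = 3×27 + 13
27 = 2×13 + 1
13 = 13×1 + 0
gcd = 1, so a unique solution mod 42916 exists.
Back-substitute for the Bézout coefficients:
1 = 27 − 2·13
1 = −2·94 + 7·27
1 = 7·497 − 37·94
1 = −37·1585 + 118·497
1 = 118·2082 − 155·1585
1 = −155·3667 + 273·2082
1 = 273·13083 − 974·3667
1 = −974·42916 + 3195·13083
So 13083·(3195) ≡ 1 (mod 42916), giving 13083⁻¹ ≡ 3195.
x ≡ 13083⁻¹·8416 ≡ 3195·8416 ≡ 23704 (mod 42916).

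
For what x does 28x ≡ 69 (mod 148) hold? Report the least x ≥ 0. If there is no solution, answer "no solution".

gcd(28, 148):
148 = 5·28 + 8
28 = 3·8 + 4
8 = 2·4 + 0
gcd = 4, but 4 ∤ 69, so the congruence has no solution.

no solution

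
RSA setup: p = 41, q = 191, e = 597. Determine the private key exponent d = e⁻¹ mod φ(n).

φ(n) = (p−1)(q−1) = 40·190 = 7600.
Need d with 597·d ≡ 1 (mod 7600). Apply the extended Euclidean algorithm:
7600 = 12*597 + 436
597 = 1*436 + 161
436 = 2*161 + 114
161 = 1*114 + 47
114 = 2*47 + 20
47 = 2*20 + 7
20 = 2*7 + 6
7 = 1*6 + 1
6 = 6*1 + 0
Back-substitute:
1 = 7 − 6
1 = −20 + 3·7
1 = 3·47 − 7·20
1 = −7·114 + 17·47
1 = 17·161 − 24·114
1 = −24·436 + 65·161
1 = 65·597 − 89·436
1 = −89·7600 + 1133·597
So 597·1133 ≡ 1 (mod 7600), hence d = 1133.

1133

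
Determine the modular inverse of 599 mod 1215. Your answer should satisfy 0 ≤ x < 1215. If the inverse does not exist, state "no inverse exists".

Extended Euclidean algorithm:
1215 = 2*599 + 17
599 = 35*17 + 4
17 = 4*4 + 1
4 = 4*1 + 0
The gcd is 1. Working backward:
1 = 17 − 4·4
1 = −4·599 + 141·17
1 = 141·1215 − 286·599
Thus 599·(-286) ≡ 1 (mod 1215); reducing, -286 mod 1215 = 929.

929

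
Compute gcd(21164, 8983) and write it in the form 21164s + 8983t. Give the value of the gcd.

Repeated division:
21164 = 2*8983 + 3198
8983 = 2*3198 + 2587
3198 = 1*2587 + 611
2587 = 4*611 + 143
611 = 4*143 + 39
143 = 3*39 + 26
39 = 1*26 + 13
26 = 2*13 + 0
gcd(21164, 8983) = 13.
Working backward:
13 = 39 − 26
13 = −143 + 4·39
13 = 4·611 − 17·143
13 = −17·2587 + 72·611
13 = 72·3198 − 89·2587
13 = −89·8983 + 250·3198
13 = 250·21164 − 589·8983
So 13 = (250)·21164 + (-589)·8983.

13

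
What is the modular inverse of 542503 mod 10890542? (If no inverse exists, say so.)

Compute gcd(542503, 10890542):
10890542 = 20×542503 + 40482
542503 = 13×40482 + 16237
40482 = 2×16237 + 8008
16237 = 2×8008 + 221
8008 = 36×221 + 52
221 = 4×52 + 13
52 = 4×13 + 0
The gcd is 13, not 1, hence no inverse exists.

no inverse exists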